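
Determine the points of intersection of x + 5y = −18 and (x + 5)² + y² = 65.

Express y = (−18 − x)/5 and substitute into the circle:
26x² + 286x − 676 = 0  ⟹  x² + 11x − 26 = 0
x = 2 or x = −13, giving (2, −4) and (−13, −1).

(−13, −1) and (2, −4)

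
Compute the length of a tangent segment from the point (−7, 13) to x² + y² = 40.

√178

The centre is (0, 0) and r = 2√10. The square of the distance from P to the centre is 49 + 169 = 218.
By the tangent–radius right angle, tangent length = √(|PO|² − r²) = √178.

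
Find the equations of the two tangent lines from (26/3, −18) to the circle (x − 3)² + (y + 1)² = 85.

A line y − (−18) = m(x − (26/3)) is tangent when its distance from (3, −1) is √85:
(−17/3m − (17))² = 85(m² + 1)
14m² − 51m − 54 = 0, so m = −6/7 or m = 9/2.
Through (26/3, −18) these give 6x + 7y = −74 and 9x − 2y = 114.

6x + 7y = −74 and 9x − 2y = 114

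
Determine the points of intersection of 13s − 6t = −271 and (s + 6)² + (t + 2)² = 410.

(−25, −9) and (−13, 17)

Substitute t = (271 + 13s)/6:
205s² + 7790s + 66625 = 0  ⟹  s² + 38s + 325 = 0
s = −13 or s = −25, giving (−13, 17) and (−25, −9).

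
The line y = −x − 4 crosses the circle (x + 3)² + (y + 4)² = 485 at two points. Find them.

(−17, 13) and (14, −18)

From the line, y = −x − 4. Substituting:
2x² + 6x − 476 = 0  ⟹  x² + 3x − 238 = 0
x = 14 or x = −17, giving (14, −18) and (−17, 13).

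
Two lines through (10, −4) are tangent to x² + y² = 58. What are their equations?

3x − 7y = 58 and 7x + 3y = 58

Let a tangent through (10, −4) have slope m. Its distance from (0, 0) must equal √58:
(−10m − (4))² = 58(m² + 1)
21m² + 40m − 21 = 0, so m = 3/7 or m = −7/3.
With m = 3/7: 3x − 7y = 58. With m = −7/3: 7x + 3y = 58.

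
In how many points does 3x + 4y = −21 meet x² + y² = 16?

d² = (3·0 + 4·0 − (−21))²/25 = 441/25; r² = 16.
Since d² > r², the line lies outside the circle.

0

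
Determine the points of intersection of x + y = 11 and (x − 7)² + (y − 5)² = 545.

Express y = −x + 11 and substitute into the circle:
2x² − 26x − 460 = 0  ⟹  x² − 13x − 230 = 0
x = 23 or x = −10, giving (23, −12) and (−10, 21).

(−10, 21) and (23, −12)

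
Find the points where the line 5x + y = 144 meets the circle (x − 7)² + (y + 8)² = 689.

Substitute y = −5x + 144:
26x² − 1534x + 22464 = 0  ⟹  x² − 59x + 864 = 0
x = 32 or x = 27, giving (32, −16) and (27, 9).

(27, 9) and (32, −16)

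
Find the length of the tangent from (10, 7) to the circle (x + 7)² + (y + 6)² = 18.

With centre O = (−7, −6), |OP|² = 458 and r² = 18.
The tangent meets the radius at right angles, so tangent² = |PO|² − r² = 458 − 18 = 440.

2√110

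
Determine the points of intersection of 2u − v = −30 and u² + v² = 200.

(−14, 2) and (−10, 10)

Express v = 2u + 30 and substitute into the circle:
5u² + 120u + 700 = 0  ⟹  u² + 24u + 140 = 0
u = −10 or u = −14, giving (−10, 10) and (−14, 2).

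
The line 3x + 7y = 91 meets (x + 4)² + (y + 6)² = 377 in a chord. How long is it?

From the line, y = (91 − 3x)/7. Substituting:
58x² − 406x = 0  ⟹  x² − 7x = 0
x = 7 or x = 0, giving (7, 10) and (0, 13).
Chord length = distance between (7, 10) and (0, 13) = √58 = √58.

√58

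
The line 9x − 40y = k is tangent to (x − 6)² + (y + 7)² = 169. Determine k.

k = −199 or k = 867

The line touches the circle iff its distance from (6, −7) is 13:
|9·6 − 40·(−7) − k| / √1681 = 13
|k − (334)| = 13·41, so k = 867 or k = −199.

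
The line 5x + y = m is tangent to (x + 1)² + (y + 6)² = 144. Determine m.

For a tangent, require d(centre, line) = r = 12.
|5·(−1) + 1·(−6) − m| / √26 = 12
|m − (−11)| = 12√26.

m = −11 ± 12√26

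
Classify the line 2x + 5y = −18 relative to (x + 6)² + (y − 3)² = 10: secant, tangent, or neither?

Substituting the line into the circle gives 29x² + 432x + 1739 = 0.
Discriminant = (432)² − 4·29·(1739) = −15100 < 0.
No real roots: the line does not meet the circle.

neither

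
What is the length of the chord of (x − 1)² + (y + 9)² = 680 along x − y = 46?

Express y = x − 46 and substitute into the circle:
2x² − 76x + 690 = 0  ⟹  x² − 38x + 345 = 0
x = 23 or x = 15, giving (23, −23) and (15, −31).
|(23, −23) − (15, −31)| = √((8)² + (8)²) = 8√2.

8√2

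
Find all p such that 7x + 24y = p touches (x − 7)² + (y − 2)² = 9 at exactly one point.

For a tangent, require d(centre, line) = r = 3.
|7·7 + 24·2 − p| / √625 = 3
|p − (97)| = 3·25, so p = 172 or p = 22.

p = 22 or p = 172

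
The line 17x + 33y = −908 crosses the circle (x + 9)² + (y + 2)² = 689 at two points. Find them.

(−34, −10) and (−1, −27)

From the line, y = (−908 − 17x)/33. Substituting:
1378x² + 48230x + 46852 = 0  ⟹  x² + 35x + 34 = 0
x = −1 or x = −34, giving (−1, −27) and (−34, −10).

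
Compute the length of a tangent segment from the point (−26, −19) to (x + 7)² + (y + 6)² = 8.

The centre is (−7, −6) and r = 2√2. The square of the distance from P to the centre is 361 + 169 = 530.
By the tangent–radius right angle, tangent length = √(|PO|² − r²) = √522 = 3√58.

3√58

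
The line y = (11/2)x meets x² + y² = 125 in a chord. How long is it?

Express y = (11x)/2 and substitute into the circle:
125x² − 500 = 0  ⟹  x² − 4 = 0
x = 2 or x = −2, giving (2, 11) and (−2, −11).
|(2, 11) − (−2, −11)| = √((4)² + (22)²) = 10√5.

10√5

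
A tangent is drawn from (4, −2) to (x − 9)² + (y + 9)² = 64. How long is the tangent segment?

Centre (9, −9), r² = 64. |PO|² = (−5)² + (7)² = 74.
The tangent meets the radius at right angles, so tangent² = |PO|² − r² = 74 − 64 = 10.

√10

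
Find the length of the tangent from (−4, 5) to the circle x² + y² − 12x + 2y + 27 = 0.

The centre is (6, −1) and r = √10. The square of the distance from P to the centre is 100 + 36 = 136.
Power of the point: PT² = |PO|² − r² = 126, so PT = 3√14.

3√14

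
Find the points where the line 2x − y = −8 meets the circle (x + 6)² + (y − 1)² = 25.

From the line, y = 2x + 8. Substituting:
5x² + 40x + 60 = 0  ⟹  x² + 8x + 12 = 0
x = −2 or x = −6, giving (−2, 4) and (−6, −4).

(−6, −4) and (−2, 4)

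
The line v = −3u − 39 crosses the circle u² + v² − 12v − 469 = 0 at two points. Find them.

From the line, v = −3u − 39. Substituting:
10u² + 270u + 1520 = 0  ⟹  u² + 27u + 152 = 0
u = −8 or u = −19, giving (−8, −15) and (−19, 18).

(−19, 18) and (−8, −15)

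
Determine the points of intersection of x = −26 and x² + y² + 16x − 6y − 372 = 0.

The line gives x = −26. Substituting into the circle:
y² − 6y − 112 = 0
y = 14 or y = −8, giving (−26, 14) and (−26, −8).

(−26, −8) and (−26, 14)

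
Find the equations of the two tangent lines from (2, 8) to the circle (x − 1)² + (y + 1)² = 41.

4x − 5y = −32 and 5x + 4y = 42

Write the tangent as mx − y + (8 − m·(2)) = 0 and set its distance from the centre to √41:
(−1m − (−9))² = 41(m² + 1)
20m² + 9m − 20 = 0, so m = 4/5 or m = −5/4.
With m = 4/5: 4x − 5y = −32. With m = −5/4: 5x + 4y = 42.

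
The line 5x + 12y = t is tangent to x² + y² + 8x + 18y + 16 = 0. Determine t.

t = −245 or t = −11

Tangency holds when the distance from the centre (−4, −9) to the line equals the radius 9:
|5·(−4) + 12·(−9) − t| / √169 = 9
|t − (−128)| = 9·13, so t = −11 or t = −245.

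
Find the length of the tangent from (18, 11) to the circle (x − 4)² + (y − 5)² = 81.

With centre O = (4, 5), |OP|² = 232 and r² = 81.
Power of the point: PT² = |PO|² − r² = 151, so PT = √151.

√151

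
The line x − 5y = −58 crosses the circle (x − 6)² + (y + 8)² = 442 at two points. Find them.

Substitute y = (58 + x)/5:
26x² − 104x − 546 = 0  ⟹  x² − 4x − 21 = 0
x = 7 or x = −3, giving (7, 13) and (−3, 11).

(−3, 11) and (7, 13)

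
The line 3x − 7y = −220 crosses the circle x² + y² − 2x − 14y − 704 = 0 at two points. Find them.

Express y = (220 + 3x)/7 and substitute into the circle:
58x² + 928x − 7656 = 0  ⟹  x² + 16x − 132 = 0
x = 6 or x = −22, giving (6, 34) and (−22, 22).

(−22, 22) and (6, 34)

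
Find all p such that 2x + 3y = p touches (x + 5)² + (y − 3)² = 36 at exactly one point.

p = −1 ± 6√13

The line touches the circle iff its distance from (−5, 3) is 6:
|2·(−5) + 3·3 − p| / √13 = 6
|p − (−1)| = 6√13.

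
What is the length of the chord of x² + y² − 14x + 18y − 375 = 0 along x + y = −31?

From the line, y = −x − 31. Substituting:
2x² + 30x + 28 = 0  ⟹  x² + 15x + 14 = 0
x = −1 or x = −14, giving (−1, −30) and (−14, −17).
Chord length = distance between (−1, −30) and (−14, −17) = √338 = 13√2.

13√2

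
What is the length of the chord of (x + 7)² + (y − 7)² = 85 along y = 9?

18

From the line, y = 9. Substituting:
x² + 14x − 32 = 0
x = 2 or x = −16, giving (2, 9) and (−16, 9).
Chord length = distance between (2, 9) and (−16, 9) = √324 = 18.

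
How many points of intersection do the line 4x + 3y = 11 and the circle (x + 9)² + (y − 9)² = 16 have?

1

d² = (4·(−9) + 3·9 − (11))²/25 = 16; r² = 16.
Since d² = r², the line is tangent.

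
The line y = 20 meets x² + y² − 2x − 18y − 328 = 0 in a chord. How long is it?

From the line, y = 20. Substituting:
x² − 2x − 288 = 0
x = 18 or x = −16, giving (18, 20) and (−16, 20).
Chord length = distance between (18, 20) and (−16, 20) = √1156 = 34.

34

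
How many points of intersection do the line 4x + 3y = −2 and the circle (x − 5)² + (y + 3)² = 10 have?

2

Substituting the line into the circle gives 25x² − 146x + 184 = 0.
Discriminant = (−146)² − 4·25·(184) = 2916 > 0.
Two real roots: the line is a secant.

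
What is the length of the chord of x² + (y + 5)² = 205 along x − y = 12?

19√2

The distance from (0, −5) to the line is 7/√2, and r² = 205.
Half the chord is √(r² − d²) = √(361/2), so the full chord is 19√2.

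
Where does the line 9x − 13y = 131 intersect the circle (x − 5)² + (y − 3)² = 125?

(3, −8) and (16, 1)

Substitute y = (−131 + 9x)/13:
250x² − 4750x + 12000 = 0  ⟹  x² − 19x + 48 = 0
x = 16 or x = 3, giving (16, 1) and (3, −8).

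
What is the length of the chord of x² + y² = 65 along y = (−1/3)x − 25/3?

Express y = (−25 − x)/3 and substitute into the circle:
10x² + 50x + 40 = 0  ⟹  x² + 5x + 4 = 0
x = −1 or x = −4, giving (−1, −8) and (−4, −7).
|(−1, −8) − (−4, −7)| = √((3)² + (−1)²) = √10.

√10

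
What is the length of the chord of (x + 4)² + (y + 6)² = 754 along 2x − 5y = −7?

Express y = (7 + 2x)/5 and substitute into the circle:
29x² + 348x − 17081 = 0  ⟹  x² + 12x − 589 = 0
x = 19 or x = −31, giving (19, 9) and (−31, −11).
Chord length = distance between (19, 9) and (−31, −11) = √2900 = 10√29.

10√29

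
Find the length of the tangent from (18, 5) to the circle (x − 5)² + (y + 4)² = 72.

Centre (5, −4), r² = 72. |PO|² = (13)² + (9)² = 250.
The tangent meets the radius at right angles, so tangent² = |PO|² − r² = 250 − 72 = 178.

√178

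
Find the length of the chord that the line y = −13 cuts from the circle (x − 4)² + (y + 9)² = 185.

Substitute y = −13:
x² − 8x − 153 = 0
x = 17 or x = −9, giving (17, −13) and (−9, −13).
Chord length = distance between (17, −13) and (−9, −13) = √676 = 26.

26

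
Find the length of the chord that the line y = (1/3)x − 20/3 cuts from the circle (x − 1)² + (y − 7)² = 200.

Centre (1, 7), r² = 200. Perpendicular distance d from centre to line = |−40| / √10 = 40/√10.
Half the chord is √(r² − d²) = √(40), so the full chord is 4√10.

4√10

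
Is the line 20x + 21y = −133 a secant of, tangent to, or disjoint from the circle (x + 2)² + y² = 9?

disjoint

Centre (−2, 0), r² = 9. Distance² from centre to line = (93)²/841 = 8649/841.
Since d² > r², the line lies outside the circle.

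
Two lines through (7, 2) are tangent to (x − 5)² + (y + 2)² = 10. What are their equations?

x − 3y = 1 and 3x + y = 23

Write the tangent as mx − y + (2 − m·(7)) = 0 and set its distance from the centre to √10:
(−2m − (−4))² = 10(m² + 1)
3m² + 8m − 3 = 0, so m = 1/3 or m = −3.
Through (7, 2) these give x − 3y = 1 and 3x + y = 23.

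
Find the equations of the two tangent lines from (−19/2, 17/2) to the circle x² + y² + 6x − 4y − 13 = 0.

A line y − (17/2) = m(x − (−19/2)) is tangent when its distance from (−3, 2) is √26:
[m·(13/2) − (−13/2)]² = 26(m² + 1)
5m² + 26m + 5 = 0, so m = −1/5 or m = −5.
Through (−19/2, 17/2) these give x + 5y = 33 and 5x + y = −39.

x + 5y = 33 and 5x + y = −39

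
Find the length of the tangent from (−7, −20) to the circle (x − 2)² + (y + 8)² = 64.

√161

The centre is (2, −8) and r = 8. The square of the distance from P to the centre is 81 + 144 = 225.
Power of the point: PT² = |PO|² − r² = 161, so PT = √161.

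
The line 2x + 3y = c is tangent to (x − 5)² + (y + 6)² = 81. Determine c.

c = −8 ± 9√13

Tangency holds when the distance from the centre (5, −6) to the line equals the radius 9:
|2·5 + 3·(−6) − c| / √13 = 9
|c − (−8)| = 9√13.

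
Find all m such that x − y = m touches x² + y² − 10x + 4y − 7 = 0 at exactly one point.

m = 7 ± 6√2

The line touches the circle iff its distance from (5, −2) is 6:
|1·5 − 1·(−2) − m| / √2 = 6
|m − (7)| = 6√2.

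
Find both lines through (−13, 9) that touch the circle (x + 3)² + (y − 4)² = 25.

Let a tangent through (−13, 9) have slope m. Its distance from (−3, 4) must equal 5:
(10m − (−5))² = 25(m² + 1)
3m² + 4m = 0, so m = 0 or m = −4/3.
Through (−13, 9) these give y = 9 and 4x + 3y = −25.

y = 9 and 4x + 3y = −25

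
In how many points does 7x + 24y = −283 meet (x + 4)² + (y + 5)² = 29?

0

d² = (7·(−4) + 24·(−5) − (−283))²/625 = 729/25; r² = 29.
Since d² > r², the line lies outside the circle.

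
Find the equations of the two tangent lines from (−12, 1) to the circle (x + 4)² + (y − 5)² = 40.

A line y − (1) = m(x − (−12)) is tangent when its distance from (−4, 5) is 2√10:
[m·(8) − (4)]² = 40(m² + 1)
3m² − 8m − 3 = 0, so m = 3 or m = −1/3.
Through (−12, 1) these give 3x − y = −37 and x + 3y = −9.

3x − y = −37 and x + 3y = −9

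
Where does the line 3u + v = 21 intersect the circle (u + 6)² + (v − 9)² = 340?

Express v = −3u + 21 and substitute into the circle:
10u² − 60u − 160 = 0  ⟹  u² − 6u − 16 = 0
u = 8 or u = −2, giving (8, −3) and (−2, 27).

(−2, 27) and (8, −3)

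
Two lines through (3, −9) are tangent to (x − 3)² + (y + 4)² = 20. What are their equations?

x − 2y = 21 and x + 2y = −15

Let a tangent through (3, −9) have slope m. Its distance from (3, −4) must equal 2√5:
(0m − (5))² = 20(m² + 1)
4m² − 1 = 0, so m = 1/2 or m = −1/2.
With m = 1/2: x − 2y = 21. With m = −1/2: x + 2y = −15.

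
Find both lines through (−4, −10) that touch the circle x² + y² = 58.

3x − 7y = 58 and 7x + 3y = −58

Write the tangent as mx − y + (−10 − m·(−4)) = 0 and set its distance from the centre to √58:
[m·(4) − (10)]² = 58(m² + 1)
21m² + 40m − 21 = 0, so m = 3/7 or m = −7/3.
With m = 3/7: 3x − 7y = 58. With m = −7/3: 7x + 3y = −58.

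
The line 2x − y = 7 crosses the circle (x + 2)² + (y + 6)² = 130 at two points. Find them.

(−5, −17) and (5, 3)

Substitute y = 2x − 7:
5x² − 125 = 0  ⟹  x² − 25 = 0
x = 5 or x = −5, giving (5, 3) and (−5, −17).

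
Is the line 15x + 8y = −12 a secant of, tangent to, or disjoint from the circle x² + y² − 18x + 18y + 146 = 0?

disjoint

Substituting the line into the circle gives 289x² − 2952x + 7760 = 0.
Δ = 8714304 − 8970560 = −256256.
No real roots: the line does not meet the circle.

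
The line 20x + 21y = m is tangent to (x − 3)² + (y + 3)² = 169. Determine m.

The line touches the circle iff its distance from (3, −3) is 13:
|20·3 + 21·(−3) − m| / √841 = 13
|m − (−3)| = 13·29, so m = 374 or m = −380.

m = −380 or m = 374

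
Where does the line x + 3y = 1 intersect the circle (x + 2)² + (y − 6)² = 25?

Express y = (1 − x)/3 and substitute into the circle:
10x² + 70x + 100 = 0  ⟹  x² + 7x + 10 = 0
x = −2 or x = −5, giving (−2, 1) and (−5, 2).

(−5, 2) and (−2, 1)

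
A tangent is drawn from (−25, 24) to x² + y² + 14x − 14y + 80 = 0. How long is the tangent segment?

The centre is (−7, 7) and r = 3√2. The square of the distance from P to the centre is 324 + 289 = 613.
The tangent meets the radius at right angles, so tangent² = |PO|² − r² = 613 − 18 = 595.

√595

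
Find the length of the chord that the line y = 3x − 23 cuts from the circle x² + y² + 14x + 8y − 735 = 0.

16√10

Express y = 3x − 23 and substitute into the circle:
10x² − 100x − 390 = 0  ⟹  x² − 10x − 39 = 0
x = 13 or x = −3, giving (13, 16) and (−3, −32).
|(13, 16) − (−3, −32)| = √((16)² + (48)²) = 16√10.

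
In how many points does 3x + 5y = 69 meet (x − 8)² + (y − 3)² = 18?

0

d² = (3·8 + 5·3 − (69))²/34 = 450/17; r² = 18.
Since d² > r², the line lies outside the circle.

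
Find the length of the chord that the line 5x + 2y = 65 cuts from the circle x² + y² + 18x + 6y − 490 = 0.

4√29

Centre (−9, −3), r² = 580. Perpendicular distance d from centre to line = |−116| / √29 = 116/√29.
Half the chord is √(r² − d²) = √(116), so the full chord is 4√29.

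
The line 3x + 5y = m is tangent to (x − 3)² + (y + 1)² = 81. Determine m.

Tangency holds when the distance from the centre (3, −1) to the line equals the radius 9:
|3·3 + 5·(−1) − m| / √34 = 9
|m − (4)| = 9√34.

m = 4 ± 9√34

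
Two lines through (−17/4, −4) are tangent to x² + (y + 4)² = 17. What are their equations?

A line y − (−4) = m(x − (−17/4)) is tangent when its distance from (0, −4) is √17:
(17/4m − (0))² = 17(m² + 1)
m² − 16 = 0, so m = −4 or m = 4.
With m = −4: 4x + y = −21. With m = 4: 4x − y = −13.

4x + y = −21 and 4x − y = −13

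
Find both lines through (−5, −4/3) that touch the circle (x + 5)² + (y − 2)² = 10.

Let a tangent through (−5, −4/3) have slope m. Its distance from (−5, 2) must equal √10:
[m·(0) − (10/3)]² = 10(m² + 1)
9m² − 1 = 0, so m = 1/3 or m = −1/3.
Through (−5, −4/3) these give x − 3y = −1 and x + 3y = −9.

x − 3y = −1 and x + 3y = −9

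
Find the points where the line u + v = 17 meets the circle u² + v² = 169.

(5, 12) and (12, 5)

Express v = −u + 17 and substitute into the circle:
2u² − 34u + 120 = 0  ⟹  u² − 17u + 60 = 0
u = 12 or u = 5, giving (12, 5) and (5, 12).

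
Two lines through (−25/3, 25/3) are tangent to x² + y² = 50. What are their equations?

7x + y = −50 and x + 7y = 50

Write the tangent as mx − y + (25/3 − m·(−25/3)) = 0 and set its distance from the centre to 5√2:
[m·(25/3) − (−25/3)]² = 50(m² + 1)
7m² + 50m + 7 = 0, so m = −7 or m = −1/7.
With m = −7: 7x + y = −50. With m = −1/7: x + 7y = 50.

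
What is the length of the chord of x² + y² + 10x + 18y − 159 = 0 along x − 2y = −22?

Substitute y = (22 + x)/2:
5x² + 120x + 640 = 0  ⟹  x² + 24x + 128 = 0
x = −8 or x = −16, giving (−8, 7) and (−16, 3).
Chord length = distance between (−8, 7) and (−16, 3) = √80 = 4√5.

4√5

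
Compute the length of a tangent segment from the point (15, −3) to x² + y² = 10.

4√14

With centre O = (0, 0), |OP|² = 234 and r² = 10.
Power of the point: PT² = |PO|² − r² = 224, so PT = 4√14.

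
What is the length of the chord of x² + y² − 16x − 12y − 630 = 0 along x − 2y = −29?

From the line, y = (29 + x)/2. Substituting:
5x² − 30x − 2375 = 0  ⟹  x² − 6x − 475 = 0
x = 25 or x = −19, giving (25, 27) and (−19, 5).
Chord length = distance between (25, 27) and (−19, 5) = √2420 = 22√5.

22√5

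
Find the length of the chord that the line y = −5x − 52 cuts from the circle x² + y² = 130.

2√26

The distance from (0, 0) to the line is 52/√26, and r² = 130.
Half the chord is √(r² − d²) = √(26), so the full chord is 2√26.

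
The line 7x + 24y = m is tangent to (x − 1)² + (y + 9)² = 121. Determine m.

The line touches the circle iff its distance from (1, −9) is 11:
|7·1 + 24·(−9) − m| / √625 = 11
|m − (−209)| = 11·25, so m = 66 or m = −484.

m = −484 or m = 66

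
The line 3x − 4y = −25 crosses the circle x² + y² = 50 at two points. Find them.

(−7, 1) and (1, 7)

Express y = (25 + 3x)/4 and substitute into the circle:
25x² + 150x − 175 = 0  ⟹  x² + 6x − 7 = 0
x = 1 or x = −7, giving (1, 7) and (−7, 1).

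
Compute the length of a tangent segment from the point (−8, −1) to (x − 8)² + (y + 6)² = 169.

Centre (8, −6), r² = 169. |PO|² = (−16)² + (5)² = 281.
Power of the point: PT² = |PO|² − r² = 112, so PT = 4√7.

4√7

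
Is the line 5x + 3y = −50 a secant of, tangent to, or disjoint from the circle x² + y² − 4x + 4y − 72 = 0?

disjoint

d² = (5·2 + 3·(−2) − (−50))²/34 = 1458/17; r² = 80.
Since d² > r², the line lies outside the circle.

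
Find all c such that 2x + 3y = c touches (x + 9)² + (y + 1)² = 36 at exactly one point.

For a tangent, require d(centre, line) = r = 6.
|2·(−9) + 3·(−1) − c| / √13 = 6
|c − (−21)| = 6√13.

c = −21 ± 6√13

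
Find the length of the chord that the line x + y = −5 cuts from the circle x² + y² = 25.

Substitute y = −x − 5:
2x² + 10x = 0  ⟹  x² + 5x = 0
x = 0 or x = −5, giving (0, −5) and (−5, 0).
Chord length = distance between (0, −5) and (−5, 0) = √50 = 5√2.

5√2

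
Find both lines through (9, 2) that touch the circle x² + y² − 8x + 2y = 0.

4x − y = 34 and x + 4y = 17

A line y − (2) = m(x − (9)) is tangent when its distance from (4, −1) is √17:
(−5m − (−3))² = 17(m² + 1)
4m² − 15m − 4 = 0, so m = 4 or m = −1/4.
With m = 4: 4x − y = 34. With m = −1/4: x + 4y = 17.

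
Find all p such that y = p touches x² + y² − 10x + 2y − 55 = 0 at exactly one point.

p = −10 or p = 8

The line touches the circle iff its distance from (5, −1) is 9:
|0·5 + 1·(−1) − p| / √1 = 9
|p − (−1)| = 9, so p = 8 or p = −10.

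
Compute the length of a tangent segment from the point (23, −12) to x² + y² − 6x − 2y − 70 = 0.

√489

With centre O = (3, 1), |OP|² = 569 and r² = 80.
The tangent meets the radius at right angles, so tangent² = |PO|² − r² = 569 − 80 = 489.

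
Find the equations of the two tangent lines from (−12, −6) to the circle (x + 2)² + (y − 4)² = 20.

Let a tangent through (−12, −6) have slope m. Its distance from (−2, 4) must equal 2√5:
(10m − (10))² = 20(m² + 1)
2m² − 5m + 2 = 0, so m = 1/2 or m = 2.
Through (−12, −6) these give x − 2y = 0 and 2x − y = −18.

x − 2y = 0 and 2x − y = −18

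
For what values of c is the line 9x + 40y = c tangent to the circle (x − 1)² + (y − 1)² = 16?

The line touches the circle iff its distance from (1, 1) is 4:
|9·1 + 40·1 − c| / √1681 = 4
|c − (49)| = 4·41, so c = 213 or c = −115.

c = −115 or c = 213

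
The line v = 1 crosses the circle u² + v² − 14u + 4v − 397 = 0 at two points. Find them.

Express v = 1 and substitute into the circle:
u² − 14u − 392 = 0
u = 28 or u = −14, giving (28, 1) and (−14, 1).

(−14, 1) and (28, 1)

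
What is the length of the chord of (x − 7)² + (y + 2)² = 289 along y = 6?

Substitute y = 6:
x² − 14x − 176 = 0
x = 22 or x = −8, giving (22, 6) and (−8, 6).
|(22, 6) − (−8, 6)| = √((30)² + (0)²) = 30.

30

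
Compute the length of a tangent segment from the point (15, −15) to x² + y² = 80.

√370

With centre O = (0, 0), |OP|² = 450 and r² = 80.
Power of the point: PT² = |PO|² − r² = 370, so PT = √370.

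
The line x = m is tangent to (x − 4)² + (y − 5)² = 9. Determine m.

m = 1 or m = 7

For a tangent, require d(centre, line) = r = 3.
|1·4 + 0·5 − m| / √1 = 3
|m − (4)| = 3, so m = 7 or m = 1.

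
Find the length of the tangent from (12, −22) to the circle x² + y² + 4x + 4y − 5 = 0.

Centre (−2, −2), r² = 13. |PO|² = (14)² + (−20)² = 596.
Power of the point: PT² = |PO|² − r² = 583, so PT = √583.

√583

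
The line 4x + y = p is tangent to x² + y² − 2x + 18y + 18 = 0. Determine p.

p = −5 ± 8√17

The line touches the circle iff its distance from (1, −9) is 8:
|4·1 + 1·(−9) − p| / √17 = 8
|p − (−5)| = 8√17.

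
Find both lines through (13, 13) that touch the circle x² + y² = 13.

3x − 2y = 13 and 2x − 3y = −13

A line y − (13) = m(x − (13)) is tangent when its distance from (0, 0) is √13:
[m·(−13) − (−13)]² = 13(m² + 1)
6m² − 13m + 6 = 0, so m = 3/2 or m = 2/3.
With m = 3/2: 3x − 2y = 13. With m = 2/3: 2x − 3y = −13.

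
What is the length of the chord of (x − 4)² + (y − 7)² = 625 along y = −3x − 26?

13√10

Express y = −3x − 26 and substitute into the circle:
10x² + 190x + 480 = 0  ⟹  x² + 19x + 48 = 0
x = −3 or x = −16, giving (−3, −17) and (−16, 22).
|(−3, −17) − (−16, 22)| = √((13)² + (−39)²) = 13√10.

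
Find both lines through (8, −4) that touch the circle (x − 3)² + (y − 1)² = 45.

x − 2y = 16 and 2x − y = 20

Write the tangent as mx − y + (−4 − m·(8)) = 0 and set its distance from the centre to 3√5:
(−5m − (5))² = 45(m² + 1)
2m² − 5m + 2 = 0, so m = 1/2 or m = 2.
With m = 1/2: x − 2y = 16. With m = 2: 2x − y = 20.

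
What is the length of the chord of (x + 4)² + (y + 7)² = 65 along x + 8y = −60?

From the line, y = (−60 − x)/8. Substituting:
65x² + 520x − 3120 = 0  ⟹  x² + 8x − 48 = 0
x = 4 or x = −12, giving (4, −8) and (−12, −6).
Chord length = distance between (4, −8) and (−12, −6) = √260 = 2√65.

2√65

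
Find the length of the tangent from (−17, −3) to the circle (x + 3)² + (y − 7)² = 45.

With centre O = (−3, 7), |OP|² = 296 and r² = 45.
The tangent meets the radius at right angles, so tangent² = |PO|² − r² = 296 − 45 = 251.

√251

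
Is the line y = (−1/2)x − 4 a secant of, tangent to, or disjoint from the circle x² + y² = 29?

secant

Substituting the line into the circle gives 5x² + 16x − 52 = 0.
Discriminant = (16)² − 4·5·(−52) = 1296 > 0.
Two real roots: the line is a secant.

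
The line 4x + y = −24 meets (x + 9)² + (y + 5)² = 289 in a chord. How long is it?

The distance from (−9, −5) to the line is 17/√17, and r² = 289.
Half the chord is √(r² − d²) = √(272), so the full chord is 8√17.

8√17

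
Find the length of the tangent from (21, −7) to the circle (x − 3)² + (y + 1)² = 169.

√191

The centre is (3, −1) and r = 13. The square of the distance from P to the centre is 324 + 36 = 360.
The tangent meets the radius at right angles, so tangent² = |PO|² − r² = 360 − 169 = 191.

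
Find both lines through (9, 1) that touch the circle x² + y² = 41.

A line y − (1) = m(x − (9)) is tangent when its distance from (0, 0) is √41:
[m·(−9) − (−1)]² = 41(m² + 1)
20m² − 9m − 20 = 0, so m = 5/4 or m = −4/5.
With m = 5/4: 5x − 4y = 41. With m = −4/5: 4x + 5y = 41.

5x − 4y = 41 and 4x + 5y = 41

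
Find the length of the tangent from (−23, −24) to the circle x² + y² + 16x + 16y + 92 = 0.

With centre O = (−8, −8), |OP|² = 481 and r² = 36.
By the tangent–radius right angle, tangent length = √(|PO|² − r²) = √445.

√445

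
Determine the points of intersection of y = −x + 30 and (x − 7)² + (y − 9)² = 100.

Express y = −x + 30 and substitute into the circle:
2x² − 56x + 390 = 0  ⟹  x² − 28x + 195 = 0
x = 15 or x = 13, giving (15, 15) and (13, 17).

(13, 17) and (15, 15)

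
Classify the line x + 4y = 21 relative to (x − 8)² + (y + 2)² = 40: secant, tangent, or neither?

Centre (8, −2), r² = 40. Distance² from centre to line = (−21)²/17 = 441/17.
Since d² < r², the line cuts the circle twice.

secant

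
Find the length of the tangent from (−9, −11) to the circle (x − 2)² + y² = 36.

The centre is (2, 0) and r = 6. The square of the distance from P to the centre is 121 + 121 = 242.
By the tangent–radius right angle, tangent length = √(|PO|² − r²) = √206.

√206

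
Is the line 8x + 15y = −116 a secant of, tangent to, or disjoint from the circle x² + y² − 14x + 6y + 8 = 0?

disjoint

Centre (7, −3), r² = 50. Distance² from centre to line = (127)²/289 = 16129/289.
Since d² > r², the line lies outside the circle.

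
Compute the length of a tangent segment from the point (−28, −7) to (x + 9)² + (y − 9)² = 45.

2√143

Centre (−9, 9), r² = 45. |PO|² = (−19)² + (−16)² = 617.
By the tangent–radius right angle, tangent length = √(|PO|² − r²) = √572 = 2√143.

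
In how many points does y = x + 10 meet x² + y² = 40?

0

Centre (0, 0), r² = 40. Distance² from centre to line = (10)²/2 = 50.
Since d² > r², the line lies outside the circle.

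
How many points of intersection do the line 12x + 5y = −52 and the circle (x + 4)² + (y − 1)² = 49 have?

2

d² = (12·(−4) + 5·1 − (−52))²/169 = 81/169; r² = 49.
Since d² < r², the line cuts the circle twice.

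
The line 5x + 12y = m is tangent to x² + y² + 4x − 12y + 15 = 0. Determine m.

m = −3 or m = 127

Tangency holds when the distance from the centre (−2, 6) to the line equals the radius 5:
|5·(−2) + 12·6 − m| / √169 = 5
|m − (62)| = 5·13, so m = 127 or m = −3.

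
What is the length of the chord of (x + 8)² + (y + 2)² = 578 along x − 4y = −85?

Substitute y = (85 + x)/4:
17x² + 442x + 425 = 0  ⟹  x² + 26x + 25 = 0
x = −1 or x = −25, giving (−1, 21) and (−25, 15).
|(−1, 21) − (−25, 15)| = √((24)² + (6)²) = 6√17.

6√17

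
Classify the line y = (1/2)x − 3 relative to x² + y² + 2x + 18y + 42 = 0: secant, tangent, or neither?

secant

d² = (1·(−1) − 2·(−9) − (6))²/5 = 121/5; r² = 40.
Since d² < r², the line cuts the circle twice.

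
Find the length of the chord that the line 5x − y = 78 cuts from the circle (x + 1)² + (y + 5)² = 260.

2√26

Centre (−1, −5), r² = 260. Perpendicular distance d from centre to line = |−78| / √26 = 78/√26.
Chord = 2√(r² − d²) = 2·√(26) = 2√26.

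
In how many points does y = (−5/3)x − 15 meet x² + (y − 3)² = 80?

0

Substituting the line into the circle gives 34x² + 540x + 2196 = 0.
Discriminant = (540)² − 4·34·(2196) = −7056 < 0.
No real roots: the line does not meet the circle.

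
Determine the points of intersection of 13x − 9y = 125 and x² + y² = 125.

Express y = (−125 + 13x)/9 and substitute into the circle:
250x² − 3250x + 5500 = 0  ⟹  x² − 13x + 22 = 0
x = 11 or x = 2, giving (11, 2) and (2, −11).

(2, −11) and (11, 2)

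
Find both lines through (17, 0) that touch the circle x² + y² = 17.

x + 4y = 17 and x − 4y = 17

A line y − (0) = m(x − (17)) is tangent when its distance from (0, 0) is √17:
(−17m − (0))² = 17(m² + 1)
16m² − 1 = 0, so m = −1/4 or m = 1/4.
Through (17, 0) these give x + 4y = 17 and x − 4y = 17.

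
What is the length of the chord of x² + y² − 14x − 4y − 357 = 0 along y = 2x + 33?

The distance from (7, 2) to the line is 45/√5, and r² = 410.
Half the chord is √(r² − d²) = √(5), so the full chord is 2√5.

2√5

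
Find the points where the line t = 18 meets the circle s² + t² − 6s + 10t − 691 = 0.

Substitute t = 18:
s² − 6s − 187 = 0
s = 17 or s = −11, giving (17, 18) and (−11, 18).

(−11, 18) and (17, 18)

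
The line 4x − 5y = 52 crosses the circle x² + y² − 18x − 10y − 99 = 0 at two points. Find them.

(3, −8) and (23, 8)

Substitute y = (−52 + 4x)/5:
41x² − 1066x + 2829 = 0  ⟹  x² − 26x + 69 = 0
x = 23 or x = 3, giving (23, 8) and (3, −8).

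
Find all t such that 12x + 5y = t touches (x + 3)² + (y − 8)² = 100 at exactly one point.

The line touches the circle iff its distance from (−3, 8) is 10:
|12·(−3) + 5·8 − t| / √169 = 10
|t − (4)| = 10·13, so t = 134 or t = −126.

t = −126 or t = 134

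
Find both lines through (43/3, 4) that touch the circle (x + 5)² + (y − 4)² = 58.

3x − 7y = 15 and 3x + 7y = 71

Let a tangent through (43/3, 4) have slope m. Its distance from (−5, 4) must equal √58:
[m·(−58/3) − (0)]² = 58(m² + 1)
49m² − 9 = 0, so m = 3/7 or m = −3/7.
With m = 3/7: 3x − 7y = 15. With m = −3/7: 3x + 7y = 71.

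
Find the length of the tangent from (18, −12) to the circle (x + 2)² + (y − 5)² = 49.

8√10

With centre O = (−2, 5), |OP|² = 689 and r² = 49.
Power of the point: PT² = |PO|² − r² = 640, so PT = 8√10.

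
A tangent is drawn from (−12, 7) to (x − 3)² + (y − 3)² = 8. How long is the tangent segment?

√233

With centre O = (3, 3), |OP|² = 241 and r² = 8.
The tangent meets the radius at right angles, so tangent² = |PO|² − r² = 241 − 8 = 233.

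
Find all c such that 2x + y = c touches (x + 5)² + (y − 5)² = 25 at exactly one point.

c = −5 ± 5√5

The line touches the circle iff its distance from (−5, 5) is 5:
|2·(−5) + 1·5 − c| / √5 = 5
|c − (−5)| = 5√5.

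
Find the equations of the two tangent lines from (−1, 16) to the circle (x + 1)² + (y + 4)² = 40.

Write the tangent as mx − y + (16 − m·(−1)) = 0 and set its distance from the centre to 2√10:
[m·(0) − (−20)]² = 40(m² + 1)
m² − 9 = 0, so m = 3 or m = −3.
Through (−1, 16) these give 3x − y = −19 and 3x + y = 13.

3x − y = −19 and 3x + y = 13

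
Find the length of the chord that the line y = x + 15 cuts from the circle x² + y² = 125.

5√2

Express y = x + 15 and substitute into the circle:
2x² + 30x + 100 = 0  ⟹  x² + 15x + 50 = 0
x = −5 or x = −10, giving (−5, 10) and (−10, 5).
|(−5, 10) − (−10, 5)| = √((5)² + (5)²) = 5√2.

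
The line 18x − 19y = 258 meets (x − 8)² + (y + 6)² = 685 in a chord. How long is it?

2√685

Substitute y = (−258 + 18x)/19:
685x² − 10960x − 203445 = 0  ⟹  x² − 16x − 297 = 0
x = 27 or x = −11, giving (27, 12) and (−11, −24).
Chord length = distance between (27, 12) and (−11, −24) = √2740 = 2√685.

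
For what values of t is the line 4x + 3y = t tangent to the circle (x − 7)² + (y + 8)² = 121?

t = −51 or t = 59

Tangency holds when the distance from the centre (7, −8) to the line equals the radius 11:
|4·7 + 3·(−8) − t| / √25 = 11
|t − (4)| = 11·5, so t = 59 or t = −51.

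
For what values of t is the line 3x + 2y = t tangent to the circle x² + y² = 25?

The line touches the circle iff its distance from (0, 0) is 5:
|3·0 + 2·0 − t| / √13 = 5
|t| = 5√13.

t = ±5√13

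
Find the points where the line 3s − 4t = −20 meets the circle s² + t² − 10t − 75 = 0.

Express t = (20 + 3s)/4 and substitute into the circle:
25s² − 1600 = 0  ⟹  s² − 64 = 0
s = 8 or s = −8, giving (8, 11) and (−8, −1).

(−8, −1) and (8, 11)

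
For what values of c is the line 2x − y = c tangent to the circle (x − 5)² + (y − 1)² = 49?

For a tangent, require d(centre, line) = r = 7.
|2·5 − 1·1 − c| / √5 = 7
|c − (9)| = 7√5.

c = 9 ± 7√5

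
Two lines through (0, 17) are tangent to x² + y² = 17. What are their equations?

Let a tangent through (0, 17) have slope m. Its distance from (0, 0) must equal √17:
[m·(0) − (−17)]² = 17(m² + 1)
m² − 16 = 0, so m = −4 or m = 4.
Through (0, 17) these give 4x + y = 17 and 4x − y = −17.

4x + y = 17 and 4x − y = −17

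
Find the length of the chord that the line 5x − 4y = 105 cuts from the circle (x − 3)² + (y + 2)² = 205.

2√41

Centre (3, −2), r² = 205. Perpendicular distance d from centre to line = |−82| / √41 = 82/√41.
Chord = 2√(r² − d²) = 2·√(41) = 2√41.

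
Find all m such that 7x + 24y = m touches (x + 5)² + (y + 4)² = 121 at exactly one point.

For a tangent, require d(centre, line) = r = 11.
|7·(−5) + 24·(−4) − m| / √625 = 11
|m − (−131)| = 11·25, so m = 144 or m = −406.

m = −406 or m = 144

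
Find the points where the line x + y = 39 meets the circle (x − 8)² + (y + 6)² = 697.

(24, 15) and (29, 10)

From the line, y = −x + 39. Substituting:
2x² − 106x + 1392 = 0  ⟹  x² − 53x + 696 = 0
x = 29 or x = 24, giving (29, 10) and (24, 15).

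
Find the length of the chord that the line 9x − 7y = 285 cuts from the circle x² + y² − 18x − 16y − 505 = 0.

The distance from (9, 8) to the line is 260/√130, and r² = 650.
Half the chord is √(r² − d²) = √(130), so the full chord is 2√130.

2√130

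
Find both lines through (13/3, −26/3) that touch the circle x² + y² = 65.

7x − 4y = 65 and x + 8y = −65

Write the tangent as mx − y + (−26/3 − m·(13/3)) = 0 and set its distance from the centre to √65:
(−13/3m − (26/3))² = 65(m² + 1)
32m² − 52m − 7 = 0, so m = 7/4 or m = −1/8.
With m = 7/4: 7x − 4y = 65. With m = −1/8: x + 8y = −65.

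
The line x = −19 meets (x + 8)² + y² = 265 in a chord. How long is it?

24

Centre (−8, 0), r² = 265. Perpendicular distance d from centre to line = |11| / √1 = 11.
Half the chord is √(r² − d²) = √(144), so the full chord is 24.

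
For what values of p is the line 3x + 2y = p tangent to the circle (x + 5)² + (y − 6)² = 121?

p = −3 ± 11√13

The line touches the circle iff its distance from (−5, 6) is 11:
|3·(−5) + 2·6 − p| / √13 = 11
|p − (−3)| = 11√13.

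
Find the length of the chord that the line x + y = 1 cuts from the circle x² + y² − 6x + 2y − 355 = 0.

Centre (3, −1), r² = 365. Perpendicular distance d from centre to line = |1| / √2 = 1/√2.
Chord = 2√(r² − d²) = 2·√(729/2) = 27√2.

27√2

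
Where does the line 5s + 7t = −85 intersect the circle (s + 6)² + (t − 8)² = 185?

Substitute t = (−85 − 5s)/7:
74s² + 1998s + 12580 = 0  ⟹  s² + 27s + 170 = 0
s = −10 or s = −17, giving (−10, −5) and (−17, 0).

(−17, 0) and (−10, −5)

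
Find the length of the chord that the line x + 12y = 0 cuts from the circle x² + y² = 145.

Express y = (−x)/12 and substitute into the circle:
145x² − 20880 = 0  ⟹  x² − 144 = 0
x = 12 or x = −12, giving (12, −1) and (−12, 1).
Chord length = distance between (12, −1) and (−12, 1) = √580 = 2√145.

2√145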